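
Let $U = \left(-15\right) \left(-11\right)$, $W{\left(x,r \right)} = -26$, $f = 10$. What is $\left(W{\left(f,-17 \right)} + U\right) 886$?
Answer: $123154$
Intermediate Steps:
$U = 165$
$\left(W{\left(f,-17 \right)} + U\right) 886 = \left(-26 + 165\right) 886 = 139 \cdot 886 = 123154$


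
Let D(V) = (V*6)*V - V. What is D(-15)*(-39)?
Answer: -53235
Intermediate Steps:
D(V) = -V + 6*V**2 (D(V) = (6*V)*V - V = 6*V**2 - V = -V + 6*V**2)
D(-15)*(-39) = -15*(-1 + 6*(-15))*(-39) = -15*(-1 - 90)*(-39) = -15*(-91)*(-39) = 1365*(-39) = -53235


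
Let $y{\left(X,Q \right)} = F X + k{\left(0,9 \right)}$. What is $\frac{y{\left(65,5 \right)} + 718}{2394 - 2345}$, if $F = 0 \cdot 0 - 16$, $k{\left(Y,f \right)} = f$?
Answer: $- \frac{313}{49} \approx -6.3878$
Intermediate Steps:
$F = -16$ ($F = 0 - 16 = -16$)
$y{\left(X,Q \right)} = 9 - 16 X$ ($y{\left(X,Q \right)} = - 16 X + 9 = 9 - 16 X$)
$\frac{y{\left(65,5 \right)} + 718}{2394 - 2345} = \frac{\left(9 - 1040\right) + 718}{2394 - 2345} = \frac{\left(9 - 1040\right) + 718}{49} = \left(-1031 + 718\right) \frac{1}{49} = \left(-313\right) \frac{1}{49} = - \frac{313}{49}$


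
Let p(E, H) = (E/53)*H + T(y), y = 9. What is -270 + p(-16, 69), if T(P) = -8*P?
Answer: -19230/53 ≈ -362.83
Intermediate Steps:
p(E, H) = -72 + E*H/53 (p(E, H) = (E/53)*H - 8*9 = (E/53)*H - 72 = E*H/53 - 72 = -72 + E*H/53)
-270 + p(-16, 69) = -270 + (-72 + (1/53)*(-16)*69) = -270 + (-72 - 1104/53) = -270 - 4920/53 = -19230/53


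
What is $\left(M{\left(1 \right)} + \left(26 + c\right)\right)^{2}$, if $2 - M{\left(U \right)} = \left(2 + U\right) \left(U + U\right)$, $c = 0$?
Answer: $484$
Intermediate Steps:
$M{\left(U \right)} = 2 - 2 U \left(2 + U\right)$ ($M{\left(U \right)} = 2 - \left(2 + U\right) \left(U + U\right) = 2 - \left(2 + U\right) 2 U = 2 - 2 U \left(2 + U\right)$)
$\left(M{\left(1 \right)} + \left(26 + c\right)\right)^{2} = \left(\left(2 - 4 - 2 \cdot 1^{2}\right) + \left(26 + 0\right)\right)^{2} = \left(\left(2 - 4 - 2\right) + 26\right)^{2} = \left(-4 + 26\right)^{2} = 22^{2} = 484$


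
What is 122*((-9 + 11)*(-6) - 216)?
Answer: -27816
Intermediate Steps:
122*((-9 + 11)*(-6) - 216) = 122*(2*(-6) - 216) = 122*(-12 - 216) = 122*(-228) = -27816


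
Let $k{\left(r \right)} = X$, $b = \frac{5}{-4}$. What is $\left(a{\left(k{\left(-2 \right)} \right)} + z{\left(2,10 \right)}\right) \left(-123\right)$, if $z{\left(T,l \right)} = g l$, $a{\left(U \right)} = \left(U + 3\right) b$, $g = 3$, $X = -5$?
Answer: $- \frac{7995}{2} \approx -3997.5$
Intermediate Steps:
$b = - \frac{5}{4}$ ($b = 5 \left(- \frac{1}{4}\right) = - \frac{5}{4} \approx -1.25$)
$k{\left(r \right)} = -5$
$a{\left(U \right)} = - \frac{15}{4} - \frac{5 U}{4}$ ($a{\left(U \right)} = \left(U + 3\right) \left(- \frac{5}{4}\right) = \left(3 + U\right) \left(- \frac{5}{4}\right) = - \frac{15}{4} - \frac{5 U}{4}$)
$z{\left(T,l \right)} = 3 l$
$\left(a{\left(k{\left(-2 \right)} \right)} + z{\left(2,10 \right)}\right) \left(-123\right) = \left(\left(- \frac{15}{4} - - \frac{25}{4}\right) + 3 \cdot 10\right) \left(-123\right) = \left(\left(- \frac{15}{4} + \frac{25}{4}\right) + 30\right) \left(-123\right) = \left(\frac{5}{2} + 30\right) \left(-123\right) = \frac{65}{2} \left(-123\right) = - \frac{7995}{2}$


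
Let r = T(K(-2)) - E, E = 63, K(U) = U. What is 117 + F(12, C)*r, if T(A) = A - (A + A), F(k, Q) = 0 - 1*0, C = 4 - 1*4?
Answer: 117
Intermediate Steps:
C = 0 (C = 4 - 4 = 0)
F(k, Q) = 0 (F(k, Q) = 0 + 0 = 0)
T(A) = -A (T(A) = A - 2*A = -A)
r = -61 (r = -1*(-2) - 1*63 = 2 - 63 = -61)
117 + F(12, C)*r = 117 + 0*(-61) = 117 + 0 = 117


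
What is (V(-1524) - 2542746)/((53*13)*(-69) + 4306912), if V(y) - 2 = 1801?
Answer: -2540943/4259371 ≈ -0.59655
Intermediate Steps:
V(y) = 1803 (V(y) = 2 + 1801 = 1803)
(V(-1524) - 2542746)/((53*13)*(-69) + 4306912) = (1803 - 2542746)/((53*13)*(-69) + 4306912) = -2540943/(689*(-69) + 4306912) = -2540943/(-47541 + 4306912) = -2540943/4259371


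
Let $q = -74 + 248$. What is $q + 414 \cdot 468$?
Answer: $193926$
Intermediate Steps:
$q = 174$
$q + 414 \cdot 468 = 174 + 414 \cdot 468 = 174 + 193752 = 193926$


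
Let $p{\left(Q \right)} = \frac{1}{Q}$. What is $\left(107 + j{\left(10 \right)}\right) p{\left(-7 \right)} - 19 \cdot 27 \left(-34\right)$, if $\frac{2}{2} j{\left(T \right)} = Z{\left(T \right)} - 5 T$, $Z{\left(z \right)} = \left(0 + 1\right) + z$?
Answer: $\frac{122026}{7} \approx 17432.0$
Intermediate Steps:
$Z{\left(z \right)} = 1 + z$
$j{\left(T \right)} = 1 - 4 T$ ($j{\left(T \right)} = \left(1 + T\right) - 5 T = 1 - 4 T$)
$\left(107 + j{\left(10 \right)}\right) p{\left(-7 \right)} - 19 \cdot 27 \left(-34\right) = \frac{107 + \left(1 - 40\right)}{-7} - 19 \cdot 27 \left(-34\right) = \left(107 + \left(1 - 40\right)\right) \left(- \frac{1}{7}\right) - 513 \left(-34\right) = \left(107 - 39\right) \left(- \frac{1}{7}\right) - -17442 = 68 \left(- \frac{1}{7}\right) + 17442 = - \frac{68}{7} + 17442 = \frac{122026}{7}$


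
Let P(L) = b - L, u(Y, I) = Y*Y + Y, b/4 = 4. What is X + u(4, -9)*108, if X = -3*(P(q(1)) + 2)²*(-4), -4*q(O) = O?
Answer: 24627/4 ≈ 6156.8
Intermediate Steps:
b = 16 (b = 4*4 = 16)
q(O) = -O/4
u(Y, I) = Y + Y² (u(Y, I) = Y² + Y = Y + Y²)
P(L) = 16 - L
X = 15987/4 (X = -3*((16 - (-1)/4) + 2)²*(-4) = -3*((16 - 1*(-¼)) + 2)²*(-4) = -3*((16 + ¼) + 2)²*(-4) = -3*(65/4 + 2)²*(-4) = -3*(73/4)²*(-4) = -3*5329/16*(-4) = -15987/16*(-4) = 15987/4 ≈ 3996.8)
X + u(4, -9)*108 = 15987/4 + (4*(1 + 4))*108 = 15987/4 + (4*5)*108 = 15987/4 + 20*108 = 15987/4 + 2160 = 24627/4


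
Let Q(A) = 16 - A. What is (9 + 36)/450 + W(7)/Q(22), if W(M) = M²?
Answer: -121/15 ≈ -8.0667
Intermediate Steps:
(9 + 36)/450 + W(7)/Q(22) = (9 + 36)/450 + 7²/(16 - 1*22) = 45*(1/450) + 49/(16 - 22) = ⅒ + 49/(-6) = ⅒ + 49*(-⅙) = ⅒ - 49/6 = -121/15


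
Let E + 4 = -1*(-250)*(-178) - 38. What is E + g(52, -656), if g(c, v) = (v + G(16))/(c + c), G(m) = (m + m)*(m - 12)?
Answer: -579112/13 ≈ -44547.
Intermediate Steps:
G(m) = 2*m*(-12 + m) (G(m) = (2*m)*(-12 + m) = 2*m*(-12 + m))
g(c, v) = (128 + v)/(2*c) (g(c, v) = (v + 2*16*(-12 + 16))/(c + c) = (v + 2*16*4)/((2*c)) = (v + 128)*(1/(2*c)) = (128 + v)*(1/(2*c)) = (128 + v)/(2*c))
E = -44542 (E = -4 + (-1*(-250)*(-178) - 38) = -4 + (250*(-178) - 38) = -4 + (-44500 - 38) = -4 - 44538 = -44542)
E + g(52, -656) = -44542 + (½)*(128 - 656)/52 = -44542 + (½)*(1/52)*(-528) = -44542 - 66/13 = -579112/13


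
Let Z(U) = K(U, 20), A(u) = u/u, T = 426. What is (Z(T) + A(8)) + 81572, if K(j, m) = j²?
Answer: 263049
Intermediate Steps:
A(u) = 1
Z(U) = U²
(Z(T) + A(8)) + 81572 = (426² + 1) + 81572 = (181476 + 1) + 81572 = 181477 + 81572 = 263049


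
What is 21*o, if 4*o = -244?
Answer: -1281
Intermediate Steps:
o = -61 (o = (¼)*(-244) = -61)
21*o = 21*(-61) = -1281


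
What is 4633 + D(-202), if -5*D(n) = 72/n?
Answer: 2339701/505 ≈ 4633.1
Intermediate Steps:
D(n) = -72/(5*n)
4633 + D(-202) = 4633 - 72/5/(-202) = 4633 - 72/5*(-1/202) = 4633 + 36/505 = 2339701/505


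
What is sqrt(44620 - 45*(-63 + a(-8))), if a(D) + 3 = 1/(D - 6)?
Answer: sqrt(9328270)/14 ≈ 218.16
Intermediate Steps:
a(D) = -3 + 1/(-6 + D) (a(D) = -3 + 1/(D - 6) = -3 + 1/(-6 + D))
sqrt(44620 - 45*(-63 + a(-8))) = sqrt(44620 - 45*(-63 + (19 - 3*(-8))/(-6 - 8))) = sqrt(44620 - 45*(-63 + (19 + 24)/(-14))) = sqrt(44620 - 45*(-63 - 1/14*43)) = sqrt(44620 - 45*(-63 - 43/14)) = sqrt(44620 - 45*(-925/14)) = sqrt(44620 + 41625/14) = sqrt(666305/14) = sqrt(9328270)/14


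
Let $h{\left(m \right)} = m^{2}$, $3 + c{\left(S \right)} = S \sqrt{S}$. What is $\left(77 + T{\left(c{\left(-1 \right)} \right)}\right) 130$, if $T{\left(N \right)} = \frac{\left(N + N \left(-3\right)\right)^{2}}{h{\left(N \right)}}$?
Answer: $10530$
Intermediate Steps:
$c{\left(S \right)} = -3 + S^{\frac{3}{2}}$ ($c{\left(S \right)} = -3 + S \sqrt{S} = -3 + S^{\frac{3}{2}}$)
$T{\left(N \right)} = 4$ ($T{\left(N \right)} = \frac{\left(N + N \left(-3\right)\right)^{2}}{N^{2}} = \frac{\left(N - 3 N\right)^{2}}{N^{2}} = \frac{\left(- 2 N\right)^{2}}{N^{2}} = \frac{4 N^{2}}{N^{2}} = 4$)
$\left(77 + T{\left(c{\left(-1 \right)} \right)}\right) 130 = \left(77 + 4\right) 130 = 81 \cdot 130 = 10530$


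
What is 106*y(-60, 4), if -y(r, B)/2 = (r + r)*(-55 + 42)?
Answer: -330720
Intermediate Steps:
y(r, B) = 52*r (y(r, B) = -2*(r + r)*(-55 + 42) = -2*2*r*(-13) = -(-52)*r = 52*r)
106*y(-60, 4) = 106*(52*(-60)) = 106*(-3120) = -330720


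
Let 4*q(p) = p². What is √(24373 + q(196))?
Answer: √33977 ≈ 184.33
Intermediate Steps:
q(p) = p²/4
√(24373 + q(196)) = √(24373 + (¼)*196²) = √(24373 + (¼)*38416) = √(24373 + 9604) = √33977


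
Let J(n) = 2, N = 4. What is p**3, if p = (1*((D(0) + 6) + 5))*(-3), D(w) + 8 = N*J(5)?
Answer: -35937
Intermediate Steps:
D(w) = 0 (D(w) = -8 + 4*2 = -8 + 8 = 0)
p = -33 (p = (1*((0 + 6) + 5))*(-3) = (1*(6 + 5))*(-3) = (1*11)*(-3) = 11*(-3) = -33)
p**3 = (-33)**3 = -35937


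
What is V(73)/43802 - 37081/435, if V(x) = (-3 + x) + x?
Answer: -147650887/1732170 ≈ -85.240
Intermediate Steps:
V(x) = -3 + 2*x
V(73)/43802 - 37081/435 = (-3 + 2*73)/43802 - 37081/435 = (-3 + 146)*(1/43802) - 37081*1/435 = 143*(1/43802) - 37081/435 = 13/3982 - 37081/435 = -147650887/1732170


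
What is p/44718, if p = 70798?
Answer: 35399/22359 ≈ 1.5832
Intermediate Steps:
p/44718 = 70798/44718 = 70798*(1/44718) = 35399/22359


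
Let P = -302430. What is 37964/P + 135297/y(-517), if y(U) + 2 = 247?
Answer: 4090857053/7409535 ≈ 552.11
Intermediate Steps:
y(U) = 245 (y(U) = -2 + 247 = 245)
37964/P + 135297/y(-517) = 37964/(-302430) + 135297/245 = 37964*(-1/302430) + 135297*(1/245) = -18982/151215 + 135297/245 = 4090857053/7409535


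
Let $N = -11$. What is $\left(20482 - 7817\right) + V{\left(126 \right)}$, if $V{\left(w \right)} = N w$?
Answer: $11279$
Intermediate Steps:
$V{\left(w \right)} = - 11 w$
$\left(20482 - 7817\right) + V{\left(126 \right)} = \left(20482 - 7817\right) - 1386 = 12665 - 1386 = 11279$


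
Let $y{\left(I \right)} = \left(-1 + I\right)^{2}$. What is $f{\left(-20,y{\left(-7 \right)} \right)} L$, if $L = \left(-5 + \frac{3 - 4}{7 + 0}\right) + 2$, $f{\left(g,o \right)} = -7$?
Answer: $22$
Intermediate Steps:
$L = - \frac{22}{7}$ ($L = \left(-5 - \frac{1}{7}\right) + 2 = - \frac{36}{7} + 2 = - \frac{22}{7} \approx -3.1429$)
$f{\left(-20,y{\left(-7 \right)} \right)} L = \left(-7\right) \left(- \frac{22}{7}\right) = 22$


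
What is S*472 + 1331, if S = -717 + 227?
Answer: -229949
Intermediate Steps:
S = -490
S*472 + 1331 = -490*472 + 1331 = -231280 + 1331 = -229949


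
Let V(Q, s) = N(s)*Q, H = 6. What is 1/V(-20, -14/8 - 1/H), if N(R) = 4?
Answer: -1/80 ≈ -0.012500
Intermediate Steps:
V(Q, s) = 4*Q
1/V(-20, -14/8 - 1/H) = 1/(4*(-20)) = 1/(-80) = -1/80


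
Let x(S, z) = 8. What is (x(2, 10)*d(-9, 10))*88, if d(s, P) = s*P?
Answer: -63360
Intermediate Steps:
d(s, P) = P*s
(x(2, 10)*d(-9, 10))*88 = (8*(10*(-9)))*88 = (8*(-90))*88 = -720*88 = -63360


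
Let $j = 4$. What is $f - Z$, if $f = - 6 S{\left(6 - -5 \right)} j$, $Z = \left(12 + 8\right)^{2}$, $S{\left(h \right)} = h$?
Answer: $-664$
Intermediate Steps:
$Z = 400$ ($Z = 20^{2} = 400$)
$f = -264$ ($f = - 6 \left(6 - -5\right) 4 = - 6 \left(6 + 5\right) 4 = \left(-6\right) 11 \cdot 4 = \left(-66\right) 4 = -264$)
$f - Z = -264 - 400 = -664$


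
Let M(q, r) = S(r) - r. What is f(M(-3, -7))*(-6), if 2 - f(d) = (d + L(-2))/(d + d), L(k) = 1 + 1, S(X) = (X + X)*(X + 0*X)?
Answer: -313/35 ≈ -8.9429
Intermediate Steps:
S(X) = 2*X² (S(X) = (2*X)*(X + 0) = (2*X)*X = 2*X²)
M(q, r) = -r + 2*r² (M(q, r) = 2*r² - r = -r + 2*r²)
L(k) = 2
f(d) = 2 - (2 + d)/(2*d) (f(d) = 2 - (d + 2)/(d + d) = 2 - (2 + d)/(2*d))
f(M(-3, -7))*(-6) = (3/2 - 1/((-7*(-1 + 2*(-7)))))*(-6) = (3/2 - 1/((-7*(-1 - 14))))*(-6) = (3/2 - 1/((-7*(-15))))*(-6) = (3/2 - 1/105)*(-6) = (313/210)*(-6) = -313/35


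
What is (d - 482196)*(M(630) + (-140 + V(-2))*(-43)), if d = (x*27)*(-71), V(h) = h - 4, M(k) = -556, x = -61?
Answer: -2090011998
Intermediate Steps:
V(h) = -4 + h
d = 116937 (d = -61*27*(-71) = -1647*(-71) = 116937)
(d - 482196)*(M(630) + (-140 + V(-2))*(-43)) = (116937 - 482196)*(-556 + (-140 + (-4 - 2))*(-43)) = -365259*(-556 + (-140 - 6)*(-43)) = -365259*(-556 - 146*(-43)) = -365259*(-556 + 6278) = -365259*5722 = -2090011998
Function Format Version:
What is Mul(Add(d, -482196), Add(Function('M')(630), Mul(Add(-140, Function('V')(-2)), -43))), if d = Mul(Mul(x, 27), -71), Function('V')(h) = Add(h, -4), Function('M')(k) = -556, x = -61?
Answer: -2090011998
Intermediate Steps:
Function('V')(h) = Add(-4, h)
d = 116937 (d = Mul(Mul(-61, 27), -71) = Mul(-1647, -71) = 116937)
Mul(Add(d, -482196), Add(Function('M')(630), Mul(Add(-140, Function('V')(-2)), -43))) = Mul(Add(116937, -482196), Add(-556, Mul(Add(-140, Add(-4, -2)), -43))) = Mul(-365259, Add(-556, Mul(Add(-140, -6), -43))) = Mul(-365259, Add(-556, Mul(-146, -43))) = Mul(-365259, Add(-556, 6278)) = Mul(-365259, 5722) = -2090011998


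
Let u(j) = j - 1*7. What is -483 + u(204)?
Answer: -286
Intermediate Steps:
u(j) = -7 + j (u(j) = j - 7 = -7 + j)
-483 + u(204) = -483 + (-7 + 204) = -483 + 197 = -286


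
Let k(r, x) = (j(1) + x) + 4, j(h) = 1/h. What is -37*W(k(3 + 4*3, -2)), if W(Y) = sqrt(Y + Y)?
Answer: -37*sqrt(6) ≈ -90.631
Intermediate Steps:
k(r, x) = 5 + x (k(r, x) = (1/1 + x) + 4 = (1 + x) + 4 = 5 + x)
W(Y) = sqrt(2)*sqrt(Y) (W(Y) = sqrt(2*Y) = sqrt(2)*sqrt(Y))
-37*W(k(3 + 4*3, -2)) = -37*sqrt(2)*sqrt(5 - 2) = -37*sqrt(2)*sqrt(3) = -37*sqrt(6)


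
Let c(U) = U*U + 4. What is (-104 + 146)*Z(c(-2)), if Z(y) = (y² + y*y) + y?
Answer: 5712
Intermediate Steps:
c(U) = 4 + U² (c(U) = U² + 4 = 4 + U²)
Z(y) = y + 2*y² (Z(y) = (y² + y²) + y = 2*y² + y = y + 2*y²)
(-104 + 146)*Z(c(-2)) = (-104 + 146)*((4 + (-2)²)*(1 + 2*(4 + (-2)²))) = 42*((4 + 4)*(1 + 2*(4 + 4))) = 42*(8*(1 + 2*8)) = 42*(8*(1 + 16)) = 42*(8*17) = 42*136 = 5712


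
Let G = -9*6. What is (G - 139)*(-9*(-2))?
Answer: -3474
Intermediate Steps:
G = -54
(G - 139)*(-9*(-2)) = (-54 - 139)*(-9*(-2)) = -193*18 = -3474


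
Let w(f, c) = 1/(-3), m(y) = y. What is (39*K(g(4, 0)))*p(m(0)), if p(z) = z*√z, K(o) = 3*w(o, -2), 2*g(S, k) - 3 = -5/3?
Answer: 0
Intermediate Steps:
g(S, k) = ⅔ (g(S, k) = 3/2 + (-5/3)/2 = 3/2 + (-5*⅓)/2 = 3/2 + (½)*(-5/3) = 3/2 - ⅚ = ⅔)
w(f, c) = -⅓
K(o) = -1 (K(o) = 3*(-⅓) = -1)
p(z) = z^(3/2)
(39*K(g(4, 0)))*p(m(0)) = (39*(-1))*0^(3/2) = -39*0 = 0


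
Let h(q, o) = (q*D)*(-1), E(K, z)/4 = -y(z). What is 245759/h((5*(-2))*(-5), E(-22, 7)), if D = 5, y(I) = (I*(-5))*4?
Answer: -245759/250 ≈ -983.04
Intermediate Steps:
y(I) = -20*I (y(I) = -5*I*4 = -20*I)
E(K, z) = 80*z (E(K, z) = 4*(-(-20)*z) = 4*(20*z) = 80*z)
h(q, o) = -5*q (h(q, o) = (q*5)*(-1) = (5*q)*(-1) = -5*q)
245759/h((5*(-2))*(-5), E(-22, 7)) = 245759/((-5*5*(-2)*(-5))) = 245759/((-(-50)*(-5))) = 245759/((-5*50)) = 245759/(-250) = 245759*(-1/250) = -245759/250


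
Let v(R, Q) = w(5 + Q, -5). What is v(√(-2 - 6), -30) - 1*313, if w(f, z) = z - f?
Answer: -293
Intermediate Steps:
v(R, Q) = -10 - Q (v(R, Q) = -5 - (5 + Q) = -5 + (-5 - Q) = -10 - Q)
v(√(-2 - 6), -30) - 1*313 = (-10 - 1*(-30)) - 1*313 = (-10 + 30) - 313 = 20 - 313 = -293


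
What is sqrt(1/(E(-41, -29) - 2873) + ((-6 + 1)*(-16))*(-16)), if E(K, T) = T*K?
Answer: I*sqrt(907474341)/842 ≈ 35.777*I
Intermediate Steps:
E(K, T) = K*T
sqrt(1/(E(-41, -29) - 2873) + ((-6 + 1)*(-16))*(-16)) = sqrt(1/(-41*(-29) - 2873) + ((-6 + 1)*(-16))*(-16)) = sqrt(1/(1189 - 2873) - 5*(-16)*(-16)) = sqrt(1/(-1684) + 80*(-16)) = sqrt(-1/1684 - 1280) = sqrt(-2155521/1684) = I*sqrt(907474341)/842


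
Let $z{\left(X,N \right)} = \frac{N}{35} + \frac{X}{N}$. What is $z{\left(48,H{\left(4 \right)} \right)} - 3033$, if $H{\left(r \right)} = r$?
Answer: $- \frac{105731}{35} \approx -3020.9$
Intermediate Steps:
$z{\left(X,N \right)} = \frac{N}{35} + \frac{X}{N}$ ($z{\left(X,N \right)} = N \frac{1}{35} + \frac{X}{N} = \frac{N}{35} + \frac{X}{N}$)
$z{\left(48,H{\left(4 \right)} \right)} - 3033 = \left(\frac{1}{35} \cdot 4 + \frac{48}{4}\right) - 3033 = \left(\frac{4}{35} + 48 \cdot \frac{1}{4}\right) - 3033 = \left(\frac{4}{35} + 12\right) - 3033 = \frac{424}{35} - 3033 = - \frac{105731}{35}$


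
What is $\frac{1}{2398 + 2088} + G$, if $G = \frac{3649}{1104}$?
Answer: $\frac{8185259}{2476272} \approx 3.3055$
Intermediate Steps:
$G = \frac{3649}{1104}$ ($G = 3649 \cdot \frac{1}{1104} = \frac{3649}{1104} \approx 3.3053$)
$\frac{1}{2398 + 2088} + G = \frac{1}{2398 + 2088} + \frac{3649}{1104} = \frac{1}{4486} + \frac{3649}{1104} = \frac{8185259}{2476272}$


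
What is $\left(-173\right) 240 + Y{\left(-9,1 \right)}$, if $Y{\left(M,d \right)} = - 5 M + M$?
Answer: $-41484$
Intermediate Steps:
$Y{\left(M,d \right)} = - 4 M$
$\left(-173\right) 240 + Y{\left(-9,1 \right)} = \left(-173\right) 240 - -36 = -41520 + 36 = -41484$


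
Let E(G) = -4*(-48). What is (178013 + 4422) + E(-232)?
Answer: 182627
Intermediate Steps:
E(G) = 192
(178013 + 4422) + E(-232) = (178013 + 4422) + 192 = 182435 + 192 = 182627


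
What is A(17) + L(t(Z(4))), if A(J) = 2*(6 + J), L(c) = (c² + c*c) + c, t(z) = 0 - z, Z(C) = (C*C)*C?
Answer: 8174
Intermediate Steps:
Z(C) = C³ (Z(C) = C²*C = C³)
t(z) = -z
L(c) = c + 2*c² (L(c) = (c² + c²) + c = 2*c² + c = c + 2*c²)
A(J) = 12 + 2*J
A(17) + L(t(Z(4))) = (12 + 2*17) + (-1*4³)*(1 + 2*(-1*4³)) = (12 + 34) + (-1*64)*(1 + 2*(-1*64)) = 46 - 64*(1 + 2*(-64)) = 46 - 64*(1 - 128) = 46 - 64*(-127) = 46 + 8128 = 8174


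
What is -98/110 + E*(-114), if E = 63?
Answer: -395059/55 ≈ -7182.9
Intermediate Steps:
-98/110 + E*(-114) = -98/110 + 63*(-114) = -98*1/110 - 7182 = -49/55 - 7182 = -395059/55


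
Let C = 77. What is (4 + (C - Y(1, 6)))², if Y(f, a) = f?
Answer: 6400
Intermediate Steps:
(4 + (C - Y(1, 6)))² = (4 + (77 - 1*1))² = (4 + (77 - 1))² = (4 + 76)² = 80² = 6400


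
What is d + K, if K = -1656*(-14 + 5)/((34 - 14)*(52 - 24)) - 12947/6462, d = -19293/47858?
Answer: 131012042327/5412021930 ≈ 24.208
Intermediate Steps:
d = -19293/47858 (d = -19293*1/47858 = -19293/47858 ≈ -0.40313)
K = 2783104/113085 (K = -1656/((20/(-9))*28) - 12947*1/6462 = -1656/((20*(-⅑))*28) - 12947/6462 = -1656/((-20/9*28)) - 12947/6462 = -1656/(-560/9) - 12947/6462 = -1656*(-9/560) - 12947/6462 = 1863/70 - 12947/6462 = 2783104/113085 ≈ 24.611)
d + K = -19293/47858 + 2783104/113085 = 131012042327/5412021930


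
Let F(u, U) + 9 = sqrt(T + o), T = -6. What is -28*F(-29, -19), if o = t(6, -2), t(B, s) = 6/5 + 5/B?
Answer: 252 - 14*I*sqrt(3570)/15 ≈ 252.0 - 55.766*I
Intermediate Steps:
t(B, s) = 6/5 + 5/B (t(B, s) = 6*(1/5) + 5/B = 6/5 + 5/B)
o = 61/30 (o = 6/5 + 5/6 = 61/30 ≈ 2.0333)
F(u, U) = -9 + I*sqrt(3570)/30 (F(u, U) = -9 + sqrt(-6 + 61/30) = -9 + sqrt(-119/30) = -9 + I*sqrt(3570)/30)
-28*F(-29, -19) = -28*(-9 + I*sqrt(3570)/30) = 252 - 14*I*sqrt(3570)/15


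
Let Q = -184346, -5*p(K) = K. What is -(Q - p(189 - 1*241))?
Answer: 921782/5 ≈ 1.8436e+5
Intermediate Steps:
p(K) = -K/5
-(Q - p(189 - 1*241)) = -(-184346 - (-1)*(189 - 1*241)/5) = -(-184346 - (-1)*(189 - 241)/5) = -(-184346 - (-1)*(-52)/5) = -(-184346 - 1*52/5) = -(-184346 - 52/5) = -1*(-921782/5) = 921782/5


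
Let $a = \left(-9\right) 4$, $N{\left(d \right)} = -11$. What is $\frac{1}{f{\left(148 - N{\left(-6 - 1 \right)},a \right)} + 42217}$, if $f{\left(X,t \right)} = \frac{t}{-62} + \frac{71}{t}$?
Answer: $\frac{1116}{47112619} \approx 2.3688 \cdot 10^{-5}$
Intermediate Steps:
$a = -36$
$f{\left(X,t \right)} = \frac{71}{t} - \frac{t}{62}$ ($f{\left(X,t \right)} = t \left(- \frac{1}{62}\right) + \frac{71}{t} = - \frac{t}{62} + \frac{71}{t} = \frac{71}{t} - \frac{t}{62}$)
$\frac{1}{f{\left(148 - N{\left(-6 - 1 \right)},a \right)} + 42217} = \frac{1}{\left(\frac{71}{-36} - - \frac{18}{31}\right) + 42217} = \frac{1}{\left(71 \left(- \frac{1}{36}\right) + \frac{18}{31}\right) + 42217} = \frac{1}{\left(- \frac{71}{36} + \frac{18}{31}\right) + 42217} = \frac{1}{- \frac{1553}{1116} + 42217} = \frac{1}{\frac{47112619}{1116}} = \frac{1116}{47112619}$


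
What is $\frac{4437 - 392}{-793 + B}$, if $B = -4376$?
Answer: $- \frac{4045}{5169} \approx -0.78255$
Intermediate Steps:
$\frac{4437 - 392}{-793 + B} = \frac{4437 - 392}{-793 - 4376} = \frac{4045}{-5169} = 4045 \left(- \frac{1}{5169}\right) = - \frac{4045}{5169}$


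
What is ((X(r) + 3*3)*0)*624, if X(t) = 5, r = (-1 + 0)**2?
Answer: 0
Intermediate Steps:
r = 1 (r = (-1)**2 = 1)
((X(r) + 3*3)*0)*624 = ((5 + 3*3)*0)*624 = ((5 + 9)*0)*624 = (14*0)*624 = 0*624 = 0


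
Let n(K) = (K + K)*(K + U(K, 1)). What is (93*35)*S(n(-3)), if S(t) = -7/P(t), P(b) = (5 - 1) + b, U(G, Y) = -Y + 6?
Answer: 22785/8 ≈ 2848.1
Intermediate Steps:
U(G, Y) = 6 - Y
P(b) = 4 + b
n(K) = 2*K*(5 + K) (n(K) = (K + K)*(K + (6 - 1*1)) = (2*K)*(K + (6 - 1)) = (2*K)*(K + 5) = (2*K)*(5 + K) = 2*K*(5 + K))
S(t) = -7/(4 + t)
(93*35)*S(n(-3)) = (93*35)*(-7/(4 + 2*(-3)*(5 - 3))) = 3255*(-7/(4 + 2*(-3)*2)) = 3255*(-7/(4 - 12)) = 3255*(-7/(-8)) = 3255*(-7*(-1/8)) = 3255*(7/8) = 22785/8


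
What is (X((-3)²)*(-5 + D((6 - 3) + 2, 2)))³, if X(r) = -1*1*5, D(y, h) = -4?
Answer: 91125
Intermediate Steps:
X(r) = -5 (X(r) = -1*5 = -5)
(X((-3)²)*(-5 + D((6 - 3) + 2, 2)))³ = (-5*(-5 - 4))³ = (-5*(-9))³ = 45³ = 91125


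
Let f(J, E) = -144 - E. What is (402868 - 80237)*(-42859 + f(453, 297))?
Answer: -13969922300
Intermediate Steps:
(402868 - 80237)*(-42859 + f(453, 297)) = (402868 - 80237)*(-42859 + (-144 - 1*297)) = 322631*(-42859 + (-144 - 297)) = 322631*(-42859 - 441) = 322631*(-43300) = -13969922300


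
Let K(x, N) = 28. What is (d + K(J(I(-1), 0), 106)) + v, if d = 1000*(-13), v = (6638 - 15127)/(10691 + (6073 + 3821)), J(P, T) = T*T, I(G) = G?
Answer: -267037109/20585 ≈ -12972.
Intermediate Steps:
J(P, T) = T²
v = -8489/20585 (v = -8489/(10691 + 9894) = -8489/20585 ≈ -0.41239)
d = -13000
(d + K(J(I(-1), 0), 106)) + v = (-13000 + 28) - 8489/20585 = -12972 - 8489/20585 = -267037109/20585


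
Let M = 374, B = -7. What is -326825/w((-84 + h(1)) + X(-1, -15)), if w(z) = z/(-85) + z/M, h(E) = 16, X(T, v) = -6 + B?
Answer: -35950750/81 ≈ -4.4384e+5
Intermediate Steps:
X(T, v) = -13 (X(T, v) = -6 - 7 = -13)
w(z) = -z/110 (w(z) = z/(-85) + z/374 = z*(-1/85) + z*(1/374) = -z/85 + z/374 = -z/110)
-326825/w((-84 + h(1)) + X(-1, -15)) = -326825*(-110/((-84 + 16) - 13)) = -326825*(-110/(-68 - 13)) = -326825/((-1/110*(-81))) = -326825/81/110 = -326825*110/81 = -35950750/81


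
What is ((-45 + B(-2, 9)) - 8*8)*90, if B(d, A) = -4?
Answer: -10170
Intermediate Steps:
((-45 + B(-2, 9)) - 8*8)*90 = ((-45 - 4) - 8*8)*90 = (-49 - 64)*90 = -113*90 = -10170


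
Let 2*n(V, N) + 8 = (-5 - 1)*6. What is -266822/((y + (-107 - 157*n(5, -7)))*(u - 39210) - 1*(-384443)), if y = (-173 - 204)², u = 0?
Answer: 266822/5703729517 ≈ 4.6780e-5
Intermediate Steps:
y = 142129 (y = (-377)² = 142129)
n(V, N) = -22 (n(V, N) = -4 + ((-5 - 1)*6)/2 = -4 + (-6*6)/2 = -4 + (½)*(-36) = -4 - 18 = -22)
-266822/((y + (-107 - 157*n(5, -7)))*(u - 39210) - 1*(-384443)) = -266822/((142129 + (-107 - 157*(-22)))*(0 - 39210) - 1*(-384443)) = -266822/((142129 + (-107 + 3454))*(-39210) + 384443) = -266822/((142129 + 3347)*(-39210) + 384443) = -266822/(145476*(-39210) + 384443) = -266822/(-5704113960 + 384443) = -266822/(-5703729517) = -266822*(-1/5703729517) = 266822/5703729517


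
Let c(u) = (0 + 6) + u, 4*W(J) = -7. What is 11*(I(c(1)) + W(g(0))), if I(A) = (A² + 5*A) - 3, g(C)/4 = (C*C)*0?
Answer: 3487/4 ≈ 871.75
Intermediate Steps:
g(C) = 0 (g(C) = 4*((C*C)*0) = 4*(C²*0) = 4*0 = 0)
W(J) = -7/4 (W(J) = (¼)*(-7) = -7/4)
c(u) = 6 + u
I(A) = -3 + A² + 5*A
11*(I(c(1)) + W(g(0))) = 11*((-3 + (6 + 1)² + 5*(6 + 1)) - 7/4) = 11*((-3 + 7² + 5*7) - 7/4) = 11*((-3 + 49 + 35) - 7/4) = 11*(81 - 7/4) = 11*(317/4) = 3487/4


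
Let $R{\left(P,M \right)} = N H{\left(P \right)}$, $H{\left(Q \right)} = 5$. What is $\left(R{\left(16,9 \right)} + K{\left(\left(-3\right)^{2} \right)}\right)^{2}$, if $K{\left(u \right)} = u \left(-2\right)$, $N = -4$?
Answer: $1444$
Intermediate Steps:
$K{\left(u \right)} = - 2 u$
$R{\left(P,M \right)} = -20$ ($R{\left(P,M \right)} = \left(-4\right) 5 = -20$)
$\left(R{\left(16,9 \right)} + K{\left(\left(-3\right)^{2} \right)}\right)^{2} = \left(-20 - 2 \left(-3\right)^{2}\right)^{2} = \left(-20 - 18\right)^{2} = \left(-38\right)^{2} = 1444$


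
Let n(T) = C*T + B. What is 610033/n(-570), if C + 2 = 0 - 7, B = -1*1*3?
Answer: 610033/5127 ≈ 118.98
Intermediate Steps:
B = -3 (B = -1*3 = -3)
C = -9 (C = -2 + (0 - 7) = -2 - 7 = -9)
n(T) = -3 - 9*T (n(T) = -9*T - 3 = -3 - 9*T)
610033/n(-570) = 610033/(-3 - 9*(-570)) = 610033/(-3 + 5130) = 610033/5127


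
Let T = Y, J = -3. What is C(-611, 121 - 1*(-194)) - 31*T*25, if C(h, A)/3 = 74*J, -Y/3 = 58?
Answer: 134184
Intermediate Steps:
Y = -174 (Y = -3*58 = -174)
T = -174
C(h, A) = -666 (C(h, A) = 3*(74*(-3)) = 3*(-222) = -666)
C(-611, 121 - 1*(-194)) - 31*T*25 = -666 - 31*(-174)*25 = -666 + 5394*25 = -666 + 134850 = 134184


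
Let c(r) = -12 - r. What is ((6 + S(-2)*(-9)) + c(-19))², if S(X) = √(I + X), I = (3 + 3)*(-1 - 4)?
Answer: (13 - 36*I*√2)² ≈ -2423.0 - 1323.7*I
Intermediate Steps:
I = -30 (I = 6*(-5) = -30)
S(X) = √(-30 + X)
((6 + S(-2)*(-9)) + c(-19))² = ((6 + √(-30 - 2)*(-9)) + (-12 - 1*(-19)))² = ((6 + √(-32)*(-9)) + (-12 + 19))² = ((6 + (4*I*√2)*(-9)) + 7)² = ((6 - 36*I*√2) + 7)² = (13 - 36*I*√2)²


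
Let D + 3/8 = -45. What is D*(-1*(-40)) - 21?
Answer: -1836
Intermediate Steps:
D = -363/8 (D = -3/8 - 45 = -363/8 ≈ -45.375)
D*(-1*(-40)) - 21 = -(-363)*(-40)/8 - 21 = -363/8*40 - 21 = -1815 - 21 = -1836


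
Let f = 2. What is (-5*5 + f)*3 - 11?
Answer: -80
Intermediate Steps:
(-5*5 + f)*3 - 11 = (-5*5 + 2)*3 - 11 = (-25 + 2)*3 - 11 = -23*3 - 11 = -69 - 11 = -80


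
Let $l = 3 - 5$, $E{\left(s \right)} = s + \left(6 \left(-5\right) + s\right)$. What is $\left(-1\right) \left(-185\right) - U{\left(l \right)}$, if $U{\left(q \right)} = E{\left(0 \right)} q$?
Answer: $125$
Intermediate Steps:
$E{\left(s \right)} = -30 + 2 s$ ($E{\left(s \right)} = s + \left(-30 + s\right) = -30 + 2 s$)
$l = -2$
$U{\left(q \right)} = - 30 q$ ($U{\left(q \right)} = \left(-30 + 2 \cdot 0\right) q = \left(-30 + 0\right) q = - 30 q$)
$\left(-1\right) \left(-185\right) - U{\left(l \right)} = \left(-1\right) \left(-185\right) - \left(-30\right) \left(-2\right) = 185 - 60 = 125$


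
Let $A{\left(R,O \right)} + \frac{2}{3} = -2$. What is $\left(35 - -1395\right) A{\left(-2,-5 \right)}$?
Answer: $- \frac{11440}{3} \approx -3813.3$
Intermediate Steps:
$A{\left(R,O \right)} = - \frac{8}{3}$ ($A{\left(R,O \right)} = - \frac{2}{3} - 2 = - \frac{8}{3}$)
$\left(35 - -1395\right) A{\left(-2,-5 \right)} = \left(35 - -1395\right) \left(- \frac{8}{3}\right) = \left(35 + 1395\right) \left(- \frac{8}{3}\right) = 1430 \left(- \frac{8}{3}\right) = - \frac{11440}{3}$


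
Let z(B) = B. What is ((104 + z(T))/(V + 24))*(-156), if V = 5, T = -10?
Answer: -14664/29 ≈ -505.66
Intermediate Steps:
((104 + z(T))/(V + 24))*(-156) = ((104 - 10)/(5 + 24))*(-156) = (94/29)*(-156) = -14664/29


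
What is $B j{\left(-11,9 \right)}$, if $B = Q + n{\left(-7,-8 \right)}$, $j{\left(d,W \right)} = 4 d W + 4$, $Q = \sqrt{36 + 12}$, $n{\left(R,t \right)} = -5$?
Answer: $1960 - 1568 \sqrt{3} \approx -755.86$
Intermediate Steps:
$Q = 4 \sqrt{3}$ ($Q = \sqrt{48} = 4 \sqrt{3} \approx 6.9282$)
$j{\left(d,W \right)} = 4 + 4 W d$ ($j{\left(d,W \right)} = 4 W d + 4 = 4 + 4 W d$)
$B = -5 + 4 \sqrt{3}$ ($B = 4 \sqrt{3} - 5 = -5 + 4 \sqrt{3} \approx 1.9282$)
$B j{\left(-11,9 \right)} = \left(-5 + 4 \sqrt{3}\right) \left(4 + 4 \cdot 9 \left(-11\right)\right) = \left(-5 + 4 \sqrt{3}\right) \left(4 - 396\right) = \left(-5 + 4 \sqrt{3}\right) \left(-392\right) = 1960 - 1568 \sqrt{3}$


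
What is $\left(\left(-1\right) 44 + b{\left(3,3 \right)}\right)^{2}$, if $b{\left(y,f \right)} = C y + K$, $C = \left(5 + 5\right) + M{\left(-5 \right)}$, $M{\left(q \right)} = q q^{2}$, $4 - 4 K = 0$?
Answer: $150544$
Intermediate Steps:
$K = 1$ ($K = 1 - 0 = 1 + 0 = 1$)
$M{\left(q \right)} = q^{3}$
$C = -115$ ($C = \left(5 + 5\right) + \left(-5\right)^{3} = 10 - 125 = -115$)
$b{\left(y,f \right)} = 1 - 115 y$ ($b{\left(y,f \right)} = - 115 y + 1 = 1 - 115 y$)
$\left(\left(-1\right) 44 + b{\left(3,3 \right)}\right)^{2} = \left(\left(-1\right) 44 + \left(1 - 345\right)\right)^{2} = \left(-44 + \left(1 - 345\right)\right)^{2} = \left(-44 - 344\right)^{2} = \left(-388\right)^{2} = 150544$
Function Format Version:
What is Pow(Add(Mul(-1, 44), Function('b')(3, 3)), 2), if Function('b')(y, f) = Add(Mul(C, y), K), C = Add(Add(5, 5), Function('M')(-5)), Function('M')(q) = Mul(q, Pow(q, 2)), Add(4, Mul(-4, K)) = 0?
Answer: 150544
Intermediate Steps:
K = 1 (K = Add(1, Mul(Rational(-1, 4), 0)) = Add(1, 0) = 1)
Function('M')(q) = Pow(q, 3)
C = -115 (C = Add(Add(5, 5), Pow(-5, 3)) = Add(10, -125) = -115)
Function('b')(y, f) = Add(1, Mul(-115, y)) (Function('b')(y, f) = Add(Mul(-115, y), 1) = Add(1, Mul(-115, y)))
Pow(Add(Mul(-1, 44), Function('b')(3, 3)), 2) = Pow(Add(Mul(-1, 44), Add(1, Mul(-115, 3))), 2) = Pow(Add(-44, Add(1, -345)), 2) = Pow(Add(-44, -344), 2) = Pow(-388, 2) = 150544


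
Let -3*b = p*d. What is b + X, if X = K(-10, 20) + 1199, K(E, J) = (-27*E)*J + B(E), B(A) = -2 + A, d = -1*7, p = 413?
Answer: 22652/3 ≈ 7550.7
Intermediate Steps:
d = -7
K(E, J) = -2 + E - 27*E*J (K(E, J) = (-27*E)*J + (-2 + E) = -27*E*J + (-2 + E) = -2 + E - 27*E*J)
b = 2891/3 (b = -413*(-7)/3 = -⅓*(-2891) = 2891/3 ≈ 963.67)
X = 6587 (X = (-2 - 10 - 27*(-10)*20) + 1199 = (-2 - 10 + 5400) + 1199 = 5388 + 1199 = 6587)
b + X = 2891/3 + 6587 = 22652/3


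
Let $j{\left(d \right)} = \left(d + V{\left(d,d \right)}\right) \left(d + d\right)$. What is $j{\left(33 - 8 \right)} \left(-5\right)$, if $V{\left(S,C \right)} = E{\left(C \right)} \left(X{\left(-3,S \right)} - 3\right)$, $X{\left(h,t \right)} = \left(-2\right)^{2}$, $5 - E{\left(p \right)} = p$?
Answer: $-1250$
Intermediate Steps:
$E{\left(p \right)} = 5 - p$
$X{\left(h,t \right)} = 4$
$V{\left(S,C \right)} = 5 - C$ ($V{\left(S,C \right)} = \left(5 - C\right) \left(4 - 3\right) = \left(5 - C\right) 1 = 5 - C$)
$j{\left(d \right)} = 10 d$ ($j{\left(d \right)} = \left(d - \left(-5 + d\right)\right) \left(d + d\right) = 5 \cdot 2 d = 10 d$)
$j{\left(33 - 8 \right)} \left(-5\right) = 10 \left(33 - 8\right) \left(-5\right) = 10 \cdot 25 \left(-5\right) = 250 \left(-5\right) = -1250$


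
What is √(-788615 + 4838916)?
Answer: √4050301 ≈ 2012.5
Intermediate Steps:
√(-788615 + 4838916) = √4050301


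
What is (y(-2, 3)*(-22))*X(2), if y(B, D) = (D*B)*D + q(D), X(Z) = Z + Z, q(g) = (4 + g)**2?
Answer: -2728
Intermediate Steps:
X(Z) = 2*Z
y(B, D) = (4 + D)**2 + B*D**2 (y(B, D) = (D*B)*D + (4 + D)**2 = (B*D)*D + (4 + D)**2 = B*D**2 + (4 + D)**2 = (4 + D)**2 + B*D**2)
(y(-2, 3)*(-22))*X(2) = (((4 + 3)**2 - 2*3**2)*(-22))*(2*2) = ((7**2 - 2*9)*(-22))*4 = ((49 - 18)*(-22))*4 = (31*(-22))*4 = -682*4 = -2728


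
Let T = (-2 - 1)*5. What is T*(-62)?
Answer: 930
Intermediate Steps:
T = -15 (T = -3*5 = -15)
T*(-62) = -15*(-62) = 930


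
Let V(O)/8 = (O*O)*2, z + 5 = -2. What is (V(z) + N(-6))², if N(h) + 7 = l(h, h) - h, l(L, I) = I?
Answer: 603729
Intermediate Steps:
z = -7 (z = -5 - 2 = -7)
V(O) = 16*O² (V(O) = 8*((O*O)*2) = 8*(O²*2) = 8*(2*O²) = 16*O²)
N(h) = -7 (N(h) = -7 + (h - h) = -7 + 0 = -7)
(V(z) + N(-6))² = (16*(-7)² - 7)² = (16*49 - 7)² = (784 - 7)² = 777² = 603729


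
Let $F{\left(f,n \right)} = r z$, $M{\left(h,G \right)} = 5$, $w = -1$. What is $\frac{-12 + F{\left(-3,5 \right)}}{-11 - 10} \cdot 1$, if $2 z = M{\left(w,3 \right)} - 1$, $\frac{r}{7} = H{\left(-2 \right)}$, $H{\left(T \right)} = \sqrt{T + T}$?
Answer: $\frac{4}{7} - \frac{4 i}{3} \approx 0.57143 - 1.3333 i$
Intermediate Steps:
$H{\left(T \right)} = \sqrt{2} \sqrt{T}$ ($H{\left(T \right)} = \sqrt{2 T} = \sqrt{2} \sqrt{T}$)
$r = 14 i$ ($r = 7 \sqrt{2} \sqrt{-2} = 7 \sqrt{2} i \sqrt{2} = 7 \cdot 2 i = 14 i \approx 14.0 i$)
$z = 2$ ($z = \frac{5 - 1}{2} = \frac{1}{2} \cdot 4 = 2$)
$F{\left(f,n \right)} = 28 i$ ($F{\left(f,n \right)} = 14 i 2 = 28 i$)
$\frac{-12 + F{\left(-3,5 \right)}}{-11 - 10} \cdot 1 = \frac{-12 + 28 i}{-11 - 10} \cdot 1 = \frac{-12 + 28 i}{-21} \cdot 1 = \left(-12 + 28 i\right) \left(- \frac{1}{21}\right) 1 = \left(\frac{4}{7} - \frac{4 i}{3}\right) 1 = \frac{4}{7} - \frac{4 i}{3}$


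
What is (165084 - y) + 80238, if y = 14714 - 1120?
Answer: 231728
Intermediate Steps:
y = 13594
(165084 - y) + 80238 = (165084 - 1*13594) + 80238 = (165084 - 13594) + 80238 = 151490 + 80238 = 231728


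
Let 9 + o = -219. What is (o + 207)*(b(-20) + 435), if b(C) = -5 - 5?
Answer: -8925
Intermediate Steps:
o = -228 (o = -9 - 219 = -228)
b(C) = -10
(o + 207)*(b(-20) + 435) = (-228 + 207)*(-10 + 435) = -21*425 = -8925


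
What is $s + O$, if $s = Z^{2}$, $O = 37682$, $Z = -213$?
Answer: $83051$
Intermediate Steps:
$s = 45369$ ($s = \left(-213\right)^{2} = 45369$)
$s + O = 45369 + 37682 = 83051$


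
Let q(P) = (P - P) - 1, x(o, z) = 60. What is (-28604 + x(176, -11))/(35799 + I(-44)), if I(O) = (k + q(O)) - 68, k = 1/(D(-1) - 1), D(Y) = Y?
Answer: -57088/71459 ≈ -0.79889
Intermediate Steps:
k = -1/2 (k = 1/(-1 - 1) = 1/(-2) = -1/2 ≈ -0.50000)
q(P) = -1 (q(P) = 0 - 1 = -1)
I(O) = -139/2 (I(O) = (-1/2 - 1) - 68 = -3/2 - 68 = -139/2)
(-28604 + x(176, -11))/(35799 + I(-44)) = (-28604 + 60)/(35799 - 139/2) = -28544/71459/2 = -28544*2/71459 = -57088/71459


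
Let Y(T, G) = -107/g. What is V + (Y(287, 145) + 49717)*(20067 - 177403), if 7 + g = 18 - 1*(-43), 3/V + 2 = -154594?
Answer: -10883196549922763/1391364 ≈ -7.8220e+9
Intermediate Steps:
V = -1/51532 (V = 3/(-2 - 154594) = 3/(-154596) = 3*(-1/154596) = -1/51532 ≈ -1.9405e-5)
g = 54 (g = -7 + (18 - 1*(-43)) = -7 + (18 + 43) = -7 + 61 = 54)
Y(T, G) = -107/54
V + (Y(287, 145) + 49717)*(20067 - 177403) = -1/51532 + (-107/54 + 49717)*(20067 - 177403) = -1/51532 + (2684611/54)*(-157336) = -1/51532 - 211192978148/27 = -10883196549922763/1391364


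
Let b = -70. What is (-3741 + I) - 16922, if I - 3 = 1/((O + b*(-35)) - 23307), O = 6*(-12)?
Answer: -432393141/20929 ≈ -20660.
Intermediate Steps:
O = -72
I = 62786/20929 (I = 3 + 1/((-72 - 70*(-35)) - 23307) = 3 + 1/((-72 + 2450) - 23307) = 3 + 1/(2378 - 23307) = 3 + 1/(-20929) = 3 - 1/20929 = 62786/20929 ≈ 3.0000)
(-3741 + I) - 16922 = (-3741 + 62786/20929) - 16922 = -78232603/20929 - 16922 = -432393141/20929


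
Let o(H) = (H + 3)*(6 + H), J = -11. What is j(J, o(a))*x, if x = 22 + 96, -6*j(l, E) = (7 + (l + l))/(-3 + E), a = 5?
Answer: 59/17 ≈ 3.4706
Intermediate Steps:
o(H) = (3 + H)*(6 + H)
j(l, E) = -(7 + 2*l)/(6*(-3 + E)) (j(l, E) = -(7 + (l + l))/(6*(-3 + E)) = -(7 + 2*l)/(6*(-3 + E)))
x = 118
j(J, o(a))*x = ((-7 - 2*(-11))/(6*(-3 + (18 + 5² + 9*5))))*118 = ((-7 + 22)/(6*(-3 + (18 + 25 + 45))))*118 = ((⅙)*15/(-3 + 88))*118 = ((⅙)*15/85)*118 = ((⅙)*(1/85)*15)*118 = (1/34)*118 = 59/17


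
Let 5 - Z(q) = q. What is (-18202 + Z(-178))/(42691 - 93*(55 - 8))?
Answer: -18019/38320 ≈ -0.47022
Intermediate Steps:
Z(q) = 5 - q
(-18202 + Z(-178))/(42691 - 93*(55 - 8)) = (-18202 + (5 - 1*(-178)))/(42691 - 93*(55 - 8)) = (-18202 + (5 + 178))/(42691 - 93*47) = (-18202 + 183)/(42691 - 4371) = -18019/38320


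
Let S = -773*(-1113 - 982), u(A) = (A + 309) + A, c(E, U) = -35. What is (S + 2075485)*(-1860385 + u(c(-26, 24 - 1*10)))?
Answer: -6873090658320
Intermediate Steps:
u(A) = 309 + 2*A (u(A) = (309 + A) + A = 309 + 2*A)
S = 1619435 (S = -773*(-2095) = 1619435)
(S + 2075485)*(-1860385 + u(c(-26, 24 - 1*10))) = (1619435 + 2075485)*(-1860385 + (309 + 2*(-35))) = 3694920*(-1860385 + (309 - 70)) = 3694920*(-1860385 + 239) = 3694920*(-1860146) = -6873090658320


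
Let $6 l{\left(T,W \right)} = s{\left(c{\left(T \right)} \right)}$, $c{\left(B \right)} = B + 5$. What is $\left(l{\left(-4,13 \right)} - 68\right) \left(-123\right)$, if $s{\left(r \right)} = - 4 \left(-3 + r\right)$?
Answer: $8200$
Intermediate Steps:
$c{\left(B \right)} = 5 + B$
$s{\left(r \right)} = 12 - 4 r$
$l{\left(T,W \right)} = - \frac{4}{3} - \frac{2 T}{3}$ ($l{\left(T,W \right)} = \frac{12 - 4 \left(5 + T\right)}{6} = \frac{12 - \left(20 + 4 T\right)}{6} = \frac{-8 - 4 T}{6} = - \frac{4}{3} - \frac{2 T}{3}$)
$\left(l{\left(-4,13 \right)} - 68\right) \left(-123\right) = \left(\left(- \frac{4}{3} - - \frac{8}{3}\right) - 68\right) \left(-123\right) = \left(\left(- \frac{4}{3} + \frac{8}{3}\right) + \left(-78 + 10\right)\right) \left(-123\right) = \left(\frac{4}{3} - 68\right) \left(-123\right) = \left(- \frac{200}{3}\right) \left(-123\right) = 8200$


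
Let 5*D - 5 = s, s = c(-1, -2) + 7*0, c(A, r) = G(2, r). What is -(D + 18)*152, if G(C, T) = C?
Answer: -14744/5 ≈ -2948.8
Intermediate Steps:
c(A, r) = 2
s = 2 (s = 2 + 7*0 = 2 + 0 = 2)
D = 7/5 (D = 1 + (⅕)*2 = 1 + ⅖ = 7/5 ≈ 1.4000)
-(D + 18)*152 = -(7/5 + 18)*152 = -97*152/5 = -1*14744/5 = -14744/5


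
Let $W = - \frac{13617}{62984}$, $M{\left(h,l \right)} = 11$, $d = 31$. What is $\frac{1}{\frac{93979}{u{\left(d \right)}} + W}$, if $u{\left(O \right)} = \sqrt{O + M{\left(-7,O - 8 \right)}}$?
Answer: $\frac{18010715688}{17518306486912807979} + \frac{186406606697312 \sqrt{42}}{17518306486912807979} \approx 6.896 \cdot 10^{-5}$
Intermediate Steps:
$u{\left(O \right)} = \sqrt{11 + O}$ ($u{\left(O \right)} = \sqrt{O + 11} = \sqrt{11 + O}$)
$W = - \frac{13617}{62984}$ ($W = \left(-13617\right) \frac{1}{62984} = - \frac{13617}{62984} \approx -0.2162$)
$\frac{1}{\frac{93979}{u{\left(d \right)}} + W} = \frac{1}{\frac{93979}{\sqrt{11 + 31}} - \frac{13617}{62984}} = \frac{1}{\frac{93979}{\sqrt{42}} - \frac{13617}{62984}} = \frac{1}{93979 \frac{\sqrt{42}}{42} - \frac{13617}{62984}} = \frac{1}{\frac{93979 \sqrt{42}}{42} - \frac{13617}{62984}} = \frac{1}{- \frac{13617}{62984} + \frac{93979 \sqrt{42}}{42}}$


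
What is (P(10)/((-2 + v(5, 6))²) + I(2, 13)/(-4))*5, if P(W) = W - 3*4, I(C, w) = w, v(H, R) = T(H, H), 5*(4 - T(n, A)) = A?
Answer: -105/4 ≈ -26.250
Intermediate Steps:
T(n, A) = 4 - A/5
v(H, R) = 4 - H/5
P(W) = -12 + W (P(W) = W - 12 = -12 + W)
(P(10)/((-2 + v(5, 6))²) + I(2, 13)/(-4))*5 = ((-12 + 10)/((-2 + (4 - ⅕*5))²) + 13/(-4))*5 = (-2/(-2 + (4 - 1))² + 13*(-¼))*5 = (-2/(-2 + 3)² - 13/4)*5 = (-2/(1²) - 13/4)*5 = (-2/1 - 13/4)*5 = (-2*1 - 13/4)*5 = (-2 - 13/4)*5 = -21/4*5 = -105/4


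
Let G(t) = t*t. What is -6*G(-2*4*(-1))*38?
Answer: -14592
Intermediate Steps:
G(t) = t**2
-6*G(-2*4*(-1))*38 = -6*(-2*4*(-1))**2*38 = -6*(-8*(-1))**2*38 = -6*8**2*38 = -6*64*38 = -384*38 = -14592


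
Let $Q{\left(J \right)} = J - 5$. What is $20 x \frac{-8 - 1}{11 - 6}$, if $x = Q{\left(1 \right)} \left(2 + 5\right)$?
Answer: $1008$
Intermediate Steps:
$Q{\left(J \right)} = -5 + J$
$x = -28$ ($x = \left(-5 + 1\right) \left(2 + 5\right) = \left(-4\right) 7 = -28$)
$20 x \frac{-8 - 1}{11 - 6} = 20 \left(-28\right) \frac{-8 - 1}{11 - 6} = - 560 \left(- \frac{9}{5}\right) = - 560 \left(\left(-9\right) \frac{1}{5}\right) = \left(-560\right) \left(- \frac{9}{5}\right) = 1008$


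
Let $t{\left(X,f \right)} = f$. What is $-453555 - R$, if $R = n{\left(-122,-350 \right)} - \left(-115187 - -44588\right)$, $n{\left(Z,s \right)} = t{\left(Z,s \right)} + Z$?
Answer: $-523682$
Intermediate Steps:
$n{\left(Z,s \right)} = Z + s$ ($n{\left(Z,s \right)} = s + Z = Z + s$)
$R = 70127$ ($R = \left(-122 - 350\right) - \left(-115187 - -44588\right) = -472 - \left(-115187 + 44588\right) = -472 - -70599 = -472 + 70599 = 70127$)
$-453555 - R = -453555 - 70127 = -523682$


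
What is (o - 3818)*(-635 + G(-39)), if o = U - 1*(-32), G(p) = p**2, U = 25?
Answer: -3332246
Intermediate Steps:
o = 57 (o = 25 - 1*(-32) = 25 + 32 = 57)
(o - 3818)*(-635 + G(-39)) = (57 - 3818)*(-635 + (-39)**2) = -3761*(-635 + 1521) = -3761*886 = -3332246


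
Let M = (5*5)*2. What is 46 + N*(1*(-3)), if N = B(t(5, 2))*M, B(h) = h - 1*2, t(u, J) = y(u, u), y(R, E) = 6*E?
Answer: -4154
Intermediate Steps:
M = 50 (M = 25*2 = 50)
t(u, J) = 6*u
B(h) = -2 + h (B(h) = h - 2 = -2 + h)
N = 1400 (N = (-2 + 6*5)*50 = (-2 + 30)*50 = 28*50 = 1400)
46 + N*(1*(-3)) = 46 + 1400*(1*(-3)) = 46 + 1400*(-3) = 46 - 4200 = -4154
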